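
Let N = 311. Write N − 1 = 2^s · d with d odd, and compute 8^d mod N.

311 − 1 = 310 = 2^1 · 155, so d = 155.
8^1 ≡ 8 (mod 311)
8^2 ≡ 8^2 = 64 ≡ 64 (mod 311)
8^4 ≡ 64^2 = 4096 ≡ 53 (mod 311)
8^8 ≡ 53^2 = 2809 ≡ 10 (mod 311)
8^16 ≡ 10^2 = 100 ≡ 100 (mod 311)
8^32 ≡ 100^2 = 10000 ≡ 48 (mod 311)
8^64 ≡ 48^2 = 2304 ≡ 127 (mod 311)
8^128 ≡ 127^2 = 16129 ≡ 268 (mod 311)
155 = 128 + 16 + 8 + 2 + 1 in binary powers of 2.
So 8^155 ≡ 268 · 100 · 10 · 64 · 8 ≡ 1 (mod 311).
Since 8^d ≡ 1 (mod 311), base 8 does not prove 311 composite.

1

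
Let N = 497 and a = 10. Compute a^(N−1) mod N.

10^1 ≡ 10 (mod 497)
10^2 ≡ 10^2 = 100 ≡ 100 (mod 497)
10^4 ≡ 100^2 = 10000 ≡ 60 (mod 497)
10^8 ≡ 60^2 = 3600 ≡ 121 (mod 497)
10^16 ≡ 121^2 = 14641 ≡ 228 (mod 497)
10^32 ≡ 228^2 = 51984 ≡ 296 (mod 497)
10^64 ≡ 296^2 = 87616 ≡ 144 (mod 497)
10^128 ≡ 144^2 = 20736 ≡ 359 (mod 497)
10^256 ≡ 359^2 = 128881 ≡ 158 (mod 497)
496 = 256 + 128 + 64 + 32 + 16 in binary powers of 2.
So 10^496 ≡ 158 · 359 · 144 · 296 · 228 ≡ 249 (mod 497).
Since 249 ≠ 1, base 10 is a Fermat witness: 497 is composite.

249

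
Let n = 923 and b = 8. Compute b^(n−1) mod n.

8^1 ≡ 8 (mod 923)
8^2 ≡ 8^2 = 64 ≡ 64 (mod 923)
8^4 ≡ 64^2 = 4096 ≡ 404 (mod 923)
8^8 ≡ 404^2 = 163216 ≡ 768 (mod 923)
8^16 ≡ 768^2 = 589824 ≡ 27 (mod 923)
8^32 ≡ 27^2 = 729 ≡ 729 (mod 923)
8^64 ≡ 729^2 = 531441 ≡ 716 (mod 923)
8^128 ≡ 716^2 = 512656 ≡ 391 (mod 923)
8^256 ≡ 391^2 = 152881 ≡ 586 (mod 923)
8^512 ≡ 586^2 = 343396 ≡ 40 (mod 923)
922 = 512 + 256 + 128 + 16 + 8 + 2 in binary powers of 2.
So 8^922 ≡ 40 · 586 · 391 · 27 · 768 · 64 ≡ 428 (mod 923).
Since 428 ≠ 1, base 8 is a Fermat witness: 923 is composite.

428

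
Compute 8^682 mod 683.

1

8^1 ≡ 8 (mod 683)
8^2 ≡ 8^2 = 64 ≡ 64 (mod 683)
8^4 ≡ 64^2 = 4096 ≡ 681 (mod 683)
8^8 ≡ 681^2 = 463761 ≡ 4 (mod 683)
8^16 ≡ 4^2 = 16 ≡ 16 (mod 683)
8^32 ≡ 16^2 = 256 ≡ 256 (mod 683)
8^64 ≡ 256^2 = 65536 ≡ 651 (mod 683)
8^128 ≡ 651^2 = 423801 ≡ 341 (mod 683)
8^256 ≡ 341^2 = 116281 ≡ 171 (mod 683)
8^512 ≡ 171^2 = 29241 ≡ 555 (mod 683)
682 = 512 + 128 + 32 + 8 + 2 in binary powers of 2.
So 8^682 ≡ 555 · 341 · 256 · 4 · 64 ≡ 1 (mod 683).
Since the result is 1, base 8 gives no evidence that 683 is composite.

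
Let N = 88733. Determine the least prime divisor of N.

89

88733 is odd.
Digit sum 29, not divisible by 3.
Ends in 3: not divisible by 5.
7: 88733 = 7·12676 + 1
11: 88733 = 11·8066 + 7
13: 88733 = 13·6825 + 8
17: 88733 = 17·5219 + 10
19: 88733 = 19·4670 + 3
23: 88733 = 23·3857 + 22
29: 88733 = 29·3059 + 22
31: 88733 = 31·2862 + 11
37: 88733 = 37·2398 + 7
41: 88733 = 41·2164 + 9
43: 88733 = 43·2063 + 24
47: 88733 = 47·1887 + 44
53: 88733 = 53·1674 + 11
59: 88733 = 59·1503 + 56
61: 88733 = 61·1454 + 39
67: 88733 = 67·1324 + 25
71: 88733 = 71·1249 + 54
73: 88733 = 73·1215 + 38
79: 88733 = 79·1123 + 16
83: 88733 = 83·1069 + 6
89: 88733 = 89·997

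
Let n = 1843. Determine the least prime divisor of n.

1843 is odd.
Digit sum 16, not divisible by 3.
Ends in 3: not divisible by 5.
7: 1843 = 7·263 + 2
11: 1843 = 11·167 + 6
13: 1843 = 13·141 + 10
17: 1843 = 17·108 + 7
19: 1843 = 19·97

19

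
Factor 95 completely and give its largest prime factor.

19

95 = 5 · 19
19 is prime.
So 95 = 5 · 19; the largest prime factor is 19.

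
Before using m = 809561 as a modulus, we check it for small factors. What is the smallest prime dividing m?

809561 is odd.
Digit sum 29, not divisible by 3.
Ends in 1: not divisible by 5.
7: 809561 = 7·115651 + 4
11: 809561 = 11·73596 + 5
13: 809561 = 13·62273 + 12
17: 809561 = 17·47621 + 4
19: 809561 = 19·42608 + 9
23: 809561 = 23·35198 + 7
29: 809561 = 29·27915 + 26
31: 809561 = 31·26114 + 27
37: 809561 = 37·21880 + 1
41: 809561 = 41·19745 + 16
43: 809561 = 43·18827

43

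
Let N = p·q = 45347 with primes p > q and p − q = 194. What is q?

137

Since p = q + 194, we have 45347 = q(q + 194), so q² + 194q − 45347 = 0.
Discriminant: 194² + 4·45347 = 37636 + 181388 = 219024; √219024 = 468.
q = (−194 + 468)/2 = 137, and p = q + 194 = 331.
Check: 137 · 331 = 45347.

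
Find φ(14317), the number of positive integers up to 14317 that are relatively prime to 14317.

Factor: 14317 = 103 · 139.
φ(14317) = (103−1) · (139−1) = 102 · 138 = 14076.

14076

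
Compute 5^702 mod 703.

5^1 ≡ 5 (mod 703)
5^2 ≡ 5^2 = 25 ≡ 25 (mod 703)
5^4 ≡ 25^2 = 625 ≡ 625 (mod 703)
5^8 ≡ 625^2 = 390625 ≡ 460 (mod 703)
5^16 ≡ 460^2 = 211600 ≡ 700 (mod 703)
5^32 ≡ 700^2 = 490000 ≡ 9 (mod 703)
5^64 ≡ 9^2 = 81 ≡ 81 (mod 703)
5^128 ≡ 81^2 = 6561 ≡ 234 (mod 703)
5^256 ≡ 234^2 = 54756 ≡ 625 (mod 703)
5^512 ≡ 625^2 = 390625 ≡ 460 (mod 703)
702 = 512 + 128 + 32 + 16 + 8 + 4 + 2 in binary powers of 2.
So 5^702 ≡ 460 · 234 · 9 · 700 · 460 · 625 · 25 ≡ 628 (mod 703).
Since 628 ≠ 1, base 5 is a Fermat witness: 703 is composite.

628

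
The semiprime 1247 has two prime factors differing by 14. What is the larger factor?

43

Since p = q + 14, we have 1247 = q(q + 14), so q² + 14q − 1247 = 0.
Discriminant: 14² + 4·1247 = 196 + 4988 = 5184; √5184 = 72.
q = (−14 + 72)/2 = 29, and p = q + 14 = 43.
Check: 29 · 43 = 1247.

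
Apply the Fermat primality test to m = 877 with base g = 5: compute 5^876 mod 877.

5^1 ≡ 5 (mod 877)
5^2 ≡ 5^2 = 25 ≡ 25 (mod 877)
5^4 ≡ 25^2 = 625 ≡ 625 (mod 877)
5^8 ≡ 625^2 = 390625 ≡ 360 (mod 877)
5^16 ≡ 360^2 = 129600 ≡ 681 (mod 877)
5^32 ≡ 681^2 = 463761 ≡ 705 (mod 877)
5^64 ≡ 705^2 = 497025 ≡ 643 (mod 877)
5^128 ≡ 643^2 = 413449 ≡ 382 (mod 877)
5^256 ≡ 382^2 = 145924 ≡ 342 (mod 877)
5^512 ≡ 342^2 = 116964 ≡ 323 (mod 877)
876 = 512 + 256 + 64 + 32 + 8 + 4 in binary powers of 2.
So 5^876 ≡ 323 · 342 · 643 · 705 · 360 · 625 ≡ 1 (mod 877).
Since the result is 1, base 5 gives no evidence that 877 is composite.

1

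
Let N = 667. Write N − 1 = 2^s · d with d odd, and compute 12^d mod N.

302

667 − 1 = 666 = 2^1 · 333, so d = 333.
12^1 ≡ 12 (mod 667)
12^2 ≡ 12^2 = 144 ≡ 144 (mod 667)
12^4 ≡ 144^2 = 20736 ≡ 59 (mod 667)
12^8 ≡ 59^2 = 3481 ≡ 146 (mod 667)
12^16 ≡ 146^2 = 21316 ≡ 639 (mod 667)
12^32 ≡ 639^2 = 408321 ≡ 117 (mod 667)
12^64 ≡ 117^2 = 13689 ≡ 349 (mod 667)
12^128 ≡ 349^2 = 121801 ≡ 407 (mod 667)
12^256 ≡ 407^2 = 165649 ≡ 233 (mod 667)
333 = 256 + 64 + 8 + 4 + 1 in binary powers of 2.
So 12^333 ≡ 233 · 349 · 146 · 59 · 12 ≡ 302 (mod 667).
Squaring chain: 302; never reaches −1, so base 12 is a Miller–Rabin witness that 667 is composite.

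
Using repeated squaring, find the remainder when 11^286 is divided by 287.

74

11^1 ≡ 11 (mod 287)
11^2 ≡ 11^2 = 121 ≡ 121 (mod 287)
11^4 ≡ 121^2 = 14641 ≡ 4 (mod 287)
11^8 ≡ 4^2 = 16 ≡ 16 (mod 287)
11^16 ≡ 16^2 = 256 ≡ 256 (mod 287)
11^32 ≡ 256^2 = 65536 ≡ 100 (mod 287)
11^64 ≡ 100^2 = 10000 ≡ 242 (mod 287)
11^128 ≡ 242^2 = 58564 ≡ 16 (mod 287)
11^256 ≡ 16^2 = 256 ≡ 256 (mod 287)
286 = 256 + 16 + 8 + 4 + 2 in binary powers of 2.
So 11^286 ≡ 256 · 256 · 16 · 4 · 121 ≡ 74 (mod 287).
Since 74 ≠ 1, base 11 is a Fermat witness: 287 is composite.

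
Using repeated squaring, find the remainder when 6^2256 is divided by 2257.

6^1 ≡ 6 (mod 2257)
6^2 ≡ 6^2 = 36 ≡ 36 (mod 2257)
6^4 ≡ 36^2 = 1296 ≡ 1296 (mod 2257)
6^8 ≡ 1296^2 = 1679616 ≡ 408 (mod 2257)
6^16 ≡ 408^2 = 166464 ≡ 1703 (mod 2257)
6^32 ≡ 1703^2 = 2900209 ≡ 2221 (mod 2257)
6^64 ≡ 2221^2 = 4932841 ≡ 1296 (mod 2257)
6^128 ≡ 1296^2 = 1679616 ≡ 408 (mod 2257)
6^256 ≡ 408^2 = 166464 ≡ 1703 (mod 2257)
6^512 ≡ 1703^2 = 2900209 ≡ 2221 (mod 2257)
6^1024 ≡ 2221^2 = 4932841 ≡ 1296 (mod 2257)
6^2048 ≡ 1296^2 = 1679616 ≡ 408 (mod 2257)
2256 = 2048 + 128 + 64 + 16 in binary powers of 2.
So 6^2256 ≡ 408 · 408 · 1296 · 1703 ≡ 741 (mod 2257).
Since 741 ≠ 1, base 6 is a Fermat witness: 2257 is composite.

741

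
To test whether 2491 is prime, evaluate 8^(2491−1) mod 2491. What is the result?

1811

8^1 ≡ 8 (mod 2491)
8^2 ≡ 8^2 = 64 ≡ 64 (mod 2491)
8^4 ≡ 64^2 = 4096 ≡ 1605 (mod 2491)
8^8 ≡ 1605^2 = 2576025 ≡ 331 (mod 2491)
8^16 ≡ 331^2 = 109561 ≡ 2448 (mod 2491)
8^32 ≡ 2448^2 = 5992704 ≡ 1849 (mod 2491)
8^64 ≡ 1849^2 = 3418801 ≡ 1149 (mod 2491)
8^128 ≡ 1149^2 = 1320201 ≡ 2462 (mod 2491)
8^256 ≡ 2462^2 = 6061444 ≡ 841 (mod 2491)
8^512 ≡ 841^2 = 707281 ≡ 2328 (mod 2491)
8^1024 ≡ 2328^2 = 5419584 ≡ 1659 (mod 2491)
8^2048 ≡ 1659^2 = 2752281 ≡ 2217 (mod 2491)
2490 = 2048 + 256 + 128 + 32 + 16 + 8 + 2 in binary powers of 2.
So 8^2490 ≡ 2217 · 841 · 2462 · 1849 · 2448 · 331 · 64 ≡ 1811 (mod 2491).
Since 1811 ≠ 1, base 8 is a Fermat witness: 2491 is composite.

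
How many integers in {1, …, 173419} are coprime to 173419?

163296

Factor: 173419 = 37 · 43 · 109.
φ(173419) = (37−1) · (43−1) · (109−1) = 36 · 42 · 108 = 163296.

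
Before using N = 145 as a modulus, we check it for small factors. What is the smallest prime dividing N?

145 is odd.
Digit sum 10, not divisible by 3.
Ends in 5: divisible by 5.

5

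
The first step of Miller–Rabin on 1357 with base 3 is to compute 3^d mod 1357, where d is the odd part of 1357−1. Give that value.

41

1357 − 1 = 1356 = 2^2 · 339, so d = 339.
3^1 ≡ 3 (mod 1357)
3^2 ≡ 3^2 = 9 ≡ 9 (mod 1357)
3^4 ≡ 9^2 = 81 ≡ 81 (mod 1357)
3^8 ≡ 81^2 = 6561 ≡ 1133 (mod 1357)
3^16 ≡ 1133^2 = 1283689 ≡ 1324 (mod 1357)
3^32 ≡ 1324^2 = 1752976 ≡ 1089 (mod 1357)
3^64 ≡ 1089^2 = 1185921 ≡ 1260 (mod 1357)
3^128 ≡ 1260^2 = 1587600 ≡ 1267 (mod 1357)
3^256 ≡ 1267^2 = 1605289 ≡ 1315 (mod 1357)
339 = 256 + 64 + 16 + 2 + 1 in binary powers of 2.
So 3^339 ≡ 1315 · 1260 · 1324 · 9 · 3 ≡ 41 (mod 1357).
Squaring chain: 41 → 324; never reaches −1, so base 3 is a Miller–Rabin witness that 1357 is composite.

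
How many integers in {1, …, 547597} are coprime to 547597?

524400

Factor: 547597 = 47 · 61 · 191.
φ(547597) = (47−1) · (61−1) · (191−1) = 46 · 60 · 190 = 524400.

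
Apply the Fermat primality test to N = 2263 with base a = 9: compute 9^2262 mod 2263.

1242

9^1 ≡ 9 (mod 2263)
9^2 ≡ 9^2 = 81 ≡ 81 (mod 2263)
9^4 ≡ 81^2 = 6561 ≡ 2035 (mod 2263)
9^8 ≡ 2035^2 = 4141225 ≡ 2198 (mod 2263)
9^16 ≡ 2198^2 = 4831204 ≡ 1962 (mod 2263)
9^32 ≡ 1962^2 = 3849444 ≡ 81 (mod 2263)
9^64 ≡ 81^2 = 6561 ≡ 2035 (mod 2263)
9^128 ≡ 2035^2 = 4141225 ≡ 2198 (mod 2263)
9^256 ≡ 2198^2 = 4831204 ≡ 1962 (mod 2263)
9^512 ≡ 1962^2 = 3849444 ≡ 81 (mod 2263)
9^1024 ≡ 81^2 = 6561 ≡ 2035 (mod 2263)
9^2048 ≡ 2035^2 = 4141225 ≡ 2198 (mod 2263)
2262 = 2048 + 128 + 64 + 16 + 4 + 2 in binary powers of 2.
So 9^2262 ≡ 2198 · 2198 · 2035 · 1962 · 2035 · 81 ≡ 1242 (mod 2263).
Since 1242 ≠ 1, base 9 is a Fermat witness: 2263 is composite.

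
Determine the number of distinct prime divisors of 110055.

5

110055 = 3 · 36685
36685 = 5 · 7337
7337 = 11 · 667
667 = 23 · 29
110055 = 3 · 5 · 11 · 23 · 29, which has 5 distinct prime factors.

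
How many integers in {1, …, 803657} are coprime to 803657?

Factor: 803657 = 73 · 101 · 109.
φ(803657) = (73−1) · (101−1) · (109−1) = 72 · 100 · 108 = 777600.

777600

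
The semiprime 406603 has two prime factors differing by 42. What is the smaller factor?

617

Since p = q + 42, we have 406603 = q(q + 42), so q² + 42q − 406603 = 0.
Discriminant: 42² + 4·406603 = 1764 + 1626412 = 1628176; √1628176 = 1276.
q = (−42 + 1276)/2 = 617, and p = q + 42 = 659.
Check: 617 · 659 = 406603.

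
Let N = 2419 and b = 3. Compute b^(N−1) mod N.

3^1 ≡ 3 (mod 2419)
3^2 ≡ 3^2 = 9 ≡ 9 (mod 2419)
3^4 ≡ 9^2 = 81 ≡ 81 (mod 2419)
3^8 ≡ 81^2 = 6561 ≡ 1723 (mod 2419)
3^16 ≡ 1723^2 = 2968729 ≡ 616 (mod 2419)
3^32 ≡ 616^2 = 379456 ≡ 2092 (mod 2419)
3^64 ≡ 2092^2 = 4376464 ≡ 493 (mod 2419)
3^128 ≡ 493^2 = 243049 ≡ 1149 (mod 2419)
3^256 ≡ 1149^2 = 1320201 ≡ 1846 (mod 2419)
3^512 ≡ 1846^2 = 3407716 ≡ 1764 (mod 2419)
3^1024 ≡ 1764^2 = 3111696 ≡ 862 (mod 2419)
3^2048 ≡ 862^2 = 743044 ≡ 411 (mod 2419)
2418 = 2048 + 256 + 64 + 32 + 16 + 2 in binary powers of 2.
So 3^2418 ≡ 411 · 1846 · 493 · 2092 · 616 · 9 ≡ 501 (mod 2419).
Since 501 ≠ 1, base 3 is a Fermat witness: 2419 is composite.

501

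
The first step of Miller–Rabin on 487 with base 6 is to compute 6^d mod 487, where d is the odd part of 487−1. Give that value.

486

487 − 1 = 486 = 2^1 · 243, so d = 243.
6^1 ≡ 6 (mod 487)
6^2 ≡ 6^2 = 36 ≡ 36 (mod 487)
6^4 ≡ 36^2 = 1296 ≡ 322 (mod 487)
6^8 ≡ 322^2 = 103684 ≡ 440 (mod 487)
6^16 ≡ 440^2 = 193600 ≡ 261 (mod 487)
6^32 ≡ 261^2 = 68121 ≡ 428 (mod 487)
6^64 ≡ 428^2 = 183184 ≡ 72 (mod 487)
6^128 ≡ 72^2 = 5184 ≡ 314 (mod 487)
243 = 128 + 64 + 32 + 16 + 2 + 1 in binary powers of 2.
So 6^243 ≡ 314 · 72 · 428 · 261 · 36 · 6 ≡ 486 (mod 487).
Since 6^d ≡ 486 (mod 487), base 6 does not prove 487 composite.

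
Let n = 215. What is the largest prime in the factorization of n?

215 = 5 · 43
43 is prime.
So 215 = 5 · 43; the largest prime factor is 43.

43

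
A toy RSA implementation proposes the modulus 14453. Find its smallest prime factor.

97

14453 is odd.
Digit sum 17, not divisible by 3.
Ends in 3: not divisible by 5.
7: 14453 = 7·2064 + 5
11: 14453 = 11·1313 + 10
13: 14453 = 13·1111 + 10
17: 14453 = 17·850 + 3
19: 14453 = 19·760 + 13
23: 14453 = 23·628 + 9
29: 14453 = 29·498 + 11
31: 14453 = 31·466 + 7
37: 14453 = 37·390 + 23
41: 14453 = 41·352 + 21
43: 14453 = 43·336 + 5
47: 14453 = 47·307 + 24
53: 14453 = 53·272 + 37
59: 14453 = 59·244 + 57
61: 14453 = 61·236 + 57
67: 14453 = 67·215 + 48
71: 14453 = 71·203 + 40
73: 14453 = 73·197 + 72
79: 14453 = 79·182 + 75
83: 14453 = 83·174 + 11
89: 14453 = 89·162 + 35
97: 14453 = 97·149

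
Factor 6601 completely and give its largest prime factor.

41

6601 = 7 · 943
943 = 23 · 41
41 is prime.
So 6601 = 7 · 23 · 41; the largest prime factor is 41.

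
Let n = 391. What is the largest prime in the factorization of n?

391 = 17 · 23
23 is prime.
So 391 = 17 · 23; the largest prime factor is 23.

23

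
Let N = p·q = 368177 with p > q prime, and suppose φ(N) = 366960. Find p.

661

φ(n) = (p−1)(q−1) = n − (p+q) + 1, so p + q = 368177 − 366960 + 1 = 1218.
p and q are the roots of t² − 1218t + 368177 = 0.
Discriminant: 1218² − 4·368177 = 1483524 − 1472708 = 10816; √10816 = 104.
q = (1218 − 104)/2 = 557, p = (1218 + 104)/2 = 661.
Check: 557 · 661 = 368177.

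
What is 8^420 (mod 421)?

1

8^1 ≡ 8 (mod 421)
8^2 ≡ 8^2 = 64 ≡ 64 (mod 421)
8^4 ≡ 64^2 = 4096 ≡ 307 (mod 421)
8^8 ≡ 307^2 = 94249 ≡ 366 (mod 421)
8^16 ≡ 366^2 = 133956 ≡ 78 (mod 421)
8^32 ≡ 78^2 = 6084 ≡ 190 (mod 421)
8^64 ≡ 190^2 = 36100 ≡ 315 (mod 421)
8^128 ≡ 315^2 = 99225 ≡ 290 (mod 421)
8^256 ≡ 290^2 = 84100 ≡ 321 (mod 421)
420 = 256 + 128 + 32 + 4 in binary powers of 2.
So 8^420 ≡ 321 · 290 · 190 · 307 ≡ 1 (mod 421).
Since the result is 1, base 8 gives no evidence that 421 is composite.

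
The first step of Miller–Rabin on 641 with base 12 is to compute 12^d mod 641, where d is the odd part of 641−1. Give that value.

124

641 − 1 = 640 = 2^7 · 5, so d = 5.
12^1 ≡ 12 (mod 641)
12^2 ≡ 12^2 = 144 ≡ 144 (mod 641)
12^4 ≡ 144^2 = 20736 ≡ 224 (mod 641)
5 = 4 + 1 in binary powers of 2.
So 12^5 ≡ 224 · 12 ≡ 124 (mod 641).
Squaring chain: 124 → 633 → 64 → 250 → 323 → 487 → 640; reaches −1, so base 12 does not prove 641 composite.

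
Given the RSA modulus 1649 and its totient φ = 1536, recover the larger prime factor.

φ(n) = (p−1)(q−1) = n − (p+q) + 1, so p + q = 1649 − 1536 + 1 = 114.
p and q are the roots of t² − 114t + 1649 = 0.
Discriminant: 114² − 4·1649 = 12996 − 6596 = 6400; √6400 = 80.
q = (114 − 80)/2 = 17, p = (114 + 80)/2 = 97.
Check: 17 · 97 = 1649.

97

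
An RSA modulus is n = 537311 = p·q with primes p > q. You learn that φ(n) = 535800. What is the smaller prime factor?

571

φ(n) = (p−1)(q−1) = n − (p+q) + 1, so p + q = 537311 − 535800 + 1 = 1512.
p and q are the roots of t² − 1512t + 537311 = 0.
Discriminant: 1512² − 4·537311 = 2286144 − 2149244 = 136900; √136900 = 370.
q = (1512 − 370)/2 = 571, p = (1512 + 370)/2 = 941.
Check: 571 · 941 = 537311.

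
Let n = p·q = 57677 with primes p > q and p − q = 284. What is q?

Since p = q + 284, we have 57677 = q(q + 284), so q² + 284q − 57677 = 0.
Discriminant: 284² + 4·57677 = 80656 + 230708 = 311364; √311364 = 558.
q = (−284 + 558)/2 = 137, and p = q + 284 = 421.
Check: 137 · 421 = 57677.

137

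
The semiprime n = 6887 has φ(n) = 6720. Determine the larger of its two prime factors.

φ(n) = (p−1)(q−1) = n − (p+q) + 1, so p + q = 6887 − 6720 + 1 = 168.
p and q are the roots of t² − 168t + 6887 = 0.
Discriminant: 168² − 4·6887 = 28224 − 27548 = 676; √676 = 26.
q = (168 − 26)/2 = 71, p = (168 + 26)/2 = 97.
Check: 71 · 97 = 6887.

97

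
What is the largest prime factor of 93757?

61

93757 = 29 · 3233
3233 = 53 · 61
61 is prime.
So 93757 = 29 · 53 · 61; the largest prime factor is 61.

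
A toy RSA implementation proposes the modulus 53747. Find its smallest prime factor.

71

53747 is odd.
Digit sum 26, not divisible by 3.
Ends in 7: not divisible by 5.
7: 53747 = 7·7678 + 1
11: 53747 = 11·4886 + 1
13: 53747 = 13·4134 + 5
17: 53747 = 17·3161 + 10
19: 53747 = 19·2828 + 15
23: 53747 = 23·2336 + 19
29: 53747 = 29·1853 + 10
31: 53747 = 31·1733 + 24
37: 53747 = 37·1452 + 23
41: 53747 = 41·1310 + 37
43: 53747 = 43·1249 + 40
47: 53747 = 47·1143 + 26
53: 53747 = 53·1014 + 5
59: 53747 = 59·910 + 57
61: 53747 = 61·881 + 6
67: 53747 = 67·802 + 13
71: 53747 = 71·757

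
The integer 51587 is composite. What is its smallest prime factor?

79

51587 is odd.
Digit sum 26, not divisible by 3.
Ends in 7: not divisible by 5.
7: 51587 = 7·7369 + 4
11: 51587 = 11·4689 + 8
13: 51587 = 13·3968 + 3
17: 51587 = 17·3034 + 9
19: 51587 = 19·2715 + 2
23: 51587 = 23·2242 + 21
29: 51587 = 29·1778 + 25
31: 51587 = 31·1664 + 3
37: 51587 = 37·1394 + 9
41: 51587 = 41·1258 + 9
43: 51587 = 43·1199 + 30
47: 51587 = 47·1097 + 28
53: 51587 = 53·973 + 18
59: 51587 = 59·874 + 21
61: 51587 = 61·845 + 42
67: 51587 = 67·769 + 64
71: 51587 = 71·726 + 41
73: 51587 = 73·706 + 49
79: 51587 = 79·653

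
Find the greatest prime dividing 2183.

2183 = 37 · 59
59 is prime.
So 2183 = 37 · 59; the largest prime factor is 59.

59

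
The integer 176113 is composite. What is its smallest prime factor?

7

176113 is odd.
Digit sum 19, not divisible by 3.
Ends in 3: not divisible by 5.
7: 176113 = 7·25159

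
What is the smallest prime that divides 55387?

55387 is odd.
Digit sum 28, not divisible by 3.
Ends in 7: not divisible by 5.
7: 55387 = 7·7912 + 3
11: 55387 = 11·5035 + 2
13: 55387 = 13·4260 + 7
17: 55387 = 17·3258 + 1
19: 55387 = 19·2915 + 2
23: 55387 = 23·2408 + 3
29: 55387 = 29·1909 + 26
31: 55387 = 31·1786 + 21
37: 55387 = 37·1496 + 35
41: 55387 = 41·1350 + 37
43: 55387 = 43·1288 + 3
47: 55387 = 47·1178 + 21
53: 55387 = 53·1045 + 2
59: 55387 = 59·938 + 45
61: 55387 = 61·907 + 60
67: 55387 = 67·826 + 45
71: 55387 = 71·780 + 7
73: 55387 = 73·758 + 53
79: 55387 = 79·701 + 8
83: 55387 = 83·667 + 26
89: 55387 = 89·622 + 29
97: 55387 = 97·571

97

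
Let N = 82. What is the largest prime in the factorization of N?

41

82 = 2 · 41
41 is prime.
So 82 = 2 · 41; the largest prime factor is 41.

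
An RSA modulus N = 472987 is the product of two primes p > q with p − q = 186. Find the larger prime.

Since p = q + 186, we have 472987 = q(q + 186), so q² + 186q − 472987 = 0.
Discriminant: 186² + 4·472987 = 34596 + 1891948 = 1926544; √1926544 = 1388.
q = (−186 + 1388)/2 = 601, and p = q + 186 = 787.
Check: 601 · 787 = 472987.

787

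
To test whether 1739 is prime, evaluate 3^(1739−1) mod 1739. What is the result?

3^1 ≡ 3 (mod 1739)
3^2 ≡ 3^2 = 9 ≡ 9 (mod 1739)
3^4 ≡ 9^2 = 81 ≡ 81 (mod 1739)
3^8 ≡ 81^2 = 6561 ≡ 1344 (mod 1739)
3^16 ≡ 1344^2 = 1806336 ≡ 1254 (mod 1739)
3^32 ≡ 1254^2 = 1572516 ≡ 460 (mod 1739)
3^64 ≡ 460^2 = 211600 ≡ 1181 (mod 1739)
3^128 ≡ 1181^2 = 1394761 ≡ 83 (mod 1739)
3^256 ≡ 83^2 = 6889 ≡ 1672 (mod 1739)
3^512 ≡ 1672^2 = 2795584 ≡ 1011 (mod 1739)
3^1024 ≡ 1011^2 = 1022121 ≡ 1328 (mod 1739)
1738 = 1024 + 512 + 128 + 64 + 8 + 2 in binary powers of 2.
So 3^1738 ≡ 1328 · 1011 · 83 · 1181 · 1344 · 9 ≡ 1070 (mod 1739).
Since 1070 ≠ 1, base 3 is a Fermat witness: 1739 is composite.

1070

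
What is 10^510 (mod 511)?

484

10^1 ≡ 10 (mod 511)
10^2 ≡ 10^2 = 100 ≡ 100 (mod 511)
10^4 ≡ 100^2 = 10000 ≡ 291 (mod 511)
10^8 ≡ 291^2 = 84681 ≡ 366 (mod 511)
10^16 ≡ 366^2 = 133956 ≡ 74 (mod 511)
10^32 ≡ 74^2 = 5476 ≡ 366 (mod 511)
10^64 ≡ 366^2 = 133956 ≡ 74 (mod 511)
10^128 ≡ 74^2 = 5476 ≡ 366 (mod 511)
10^256 ≡ 366^2 = 133956 ≡ 74 (mod 511)
510 = 256 + 128 + 64 + 32 + 16 + 8 + 4 + 2 in binary powers of 2.
So 10^510 ≡ 74 · 366 · 74 · 366 · 74 · 366 · 291 · 100 ≡ 484 (mod 511).
Since 484 ≠ 1, base 10 is a Fermat witness: 511 is composite.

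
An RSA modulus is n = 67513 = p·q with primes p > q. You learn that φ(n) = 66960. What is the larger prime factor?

φ(n) = (p−1)(q−1) = n − (p+q) + 1, so p + q = 67513 − 66960 + 1 = 554.
p and q are the roots of t² − 554t + 67513 = 0.
Discriminant: 554² − 4·67513 = 306916 − 270052 = 36864; √36864 = 192.
q = (554 − 192)/2 = 181, p = (554 + 192)/2 = 373.
Check: 181 · 373 = 67513.

373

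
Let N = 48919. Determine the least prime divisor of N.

48919 is odd.
Digit sum 31, not divisible by 3.
Ends in 9: not divisible by 5.
7: 48919 = 7·6988 + 3
11: 48919 = 11·4447 + 2
13: 48919 = 13·3763

13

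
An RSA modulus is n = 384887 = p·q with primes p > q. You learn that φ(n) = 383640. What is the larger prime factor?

φ(n) = (p−1)(q−1) = n − (p+q) + 1, so p + q = 384887 − 383640 + 1 = 1248.
p and q are the roots of t² − 1248t + 384887 = 0.
Discriminant: 1248² − 4·384887 = 1557504 − 1539548 = 17956; √17956 = 134.
q = (1248 − 134)/2 = 557, p = (1248 + 134)/2 = 691.
Check: 557 · 691 = 384887.

691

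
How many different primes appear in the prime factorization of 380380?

380380 = 2^2 · 95095
95095 = 5 · 19019
19019 = 7 · 2717
2717 = 11 · 247
247 = 13 · 19
380380 = 2^2 · 5 · 7 · 11 · 13 · 19, which has 6 distinct prime factors.

6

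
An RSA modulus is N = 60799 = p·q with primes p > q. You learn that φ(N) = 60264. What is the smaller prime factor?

163

φ(n) = (p−1)(q−1) = n − (p+q) + 1, so p + q = 60799 − 60264 + 1 = 536.
p and q are the roots of t² − 536t + 60799 = 0.
Discriminant: 536² − 4·60799 = 287296 − 243196 = 44100; √44100 = 210.
q = (536 − 210)/2 = 163, p = (536 + 210)/2 = 373.
Check: 163 · 373 = 60799.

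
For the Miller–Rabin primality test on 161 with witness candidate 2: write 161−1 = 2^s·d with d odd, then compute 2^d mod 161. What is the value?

161 − 1 = 160 = 2^5 · 5, so d = 5.
2^1 ≡ 2 (mod 161)
2^2 ≡ 2^2 = 4 ≡ 4 (mod 161)
2^4 ≡ 4^2 = 16 ≡ 16 (mod 161)
5 = 4 + 1 in binary powers of 2.
So 2^5 ≡ 16 · 2 ≡ 32 (mod 161).
Squaring chain: 32 → 58 → 144 → 128 → 123; never reaches −1, so base 2 is a Miller–Rabin witness that 161 is composite.

32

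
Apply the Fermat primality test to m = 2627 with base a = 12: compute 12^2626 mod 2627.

83

12^1 ≡ 12 (mod 2627)
12^2 ≡ 12^2 = 144 ≡ 144 (mod 2627)
12^4 ≡ 144^2 = 20736 ≡ 2347 (mod 2627)
12^8 ≡ 2347^2 = 5508409 ≡ 2217 (mod 2627)
12^16 ≡ 2217^2 = 4915089 ≡ 2599 (mod 2627)
12^32 ≡ 2599^2 = 6754801 ≡ 784 (mod 2627)
12^64 ≡ 784^2 = 614656 ≡ 2565 (mod 2627)
12^128 ≡ 2565^2 = 6579225 ≡ 1217 (mod 2627)
12^256 ≡ 1217^2 = 1481089 ≡ 2088 (mod 2627)
12^512 ≡ 2088^2 = 4359744 ≡ 1551 (mod 2627)
12^1024 ≡ 1551^2 = 2405601 ≡ 1896 (mod 2627)
12^2048 ≡ 1896^2 = 3594816 ≡ 1080 (mod 2627)
2626 = 2048 + 512 + 64 + 2 in binary powers of 2.
So 12^2626 ≡ 1080 · 1551 · 2565 · 144 ≡ 83 (mod 2627).
Since 83 ≠ 1, base 12 is a Fermat witness: 2627 is composite.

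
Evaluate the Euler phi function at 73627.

67200

Factor: 73627 = 17 · 61 · 71.
φ(73627) = (17−1) · (61−1) · (71−1) = 16 · 60 · 70 = 67200.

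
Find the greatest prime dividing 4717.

89

4717 = 53 · 89
89 is prime.
So 4717 = 53 · 89; the largest prime factor is 89.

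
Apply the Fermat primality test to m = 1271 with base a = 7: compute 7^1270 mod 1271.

7^1 ≡ 7 (mod 1271)
7^2 ≡ 7^2 = 49 ≡ 49 (mod 1271)
7^4 ≡ 49^2 = 2401 ≡ 1130 (mod 1271)
7^8 ≡ 1130^2 = 1276900 ≡ 816 (mod 1271)
7^16 ≡ 816^2 = 665856 ≡ 1123 (mod 1271)
7^32 ≡ 1123^2 = 1261129 ≡ 297 (mod 1271)
7^64 ≡ 297^2 = 88209 ≡ 510 (mod 1271)
7^128 ≡ 510^2 = 260100 ≡ 816 (mod 1271)
7^256 ≡ 816^2 = 665856 ≡ 1123 (mod 1271)
7^512 ≡ 1123^2 = 1261129 ≡ 297 (mod 1271)
7^1024 ≡ 297^2 = 88209 ≡ 510 (mod 1271)
1270 = 1024 + 128 + 64 + 32 + 16 + 4 + 2 in binary powers of 2.
So 7^1270 ≡ 510 · 816 · 510 · 297 · 1123 · 1130 · 49 ≡ 893 (mod 1271).
Since 893 ≠ 1, base 7 is a Fermat witness: 1271 is composite.

893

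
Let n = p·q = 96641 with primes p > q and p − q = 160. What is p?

401

Since p = q + 160, we have 96641 = q(q + 160), so q² + 160q − 96641 = 0.
Discriminant: 160² + 4·96641 = 25600 + 386564 = 412164; √412164 = 642.
q = (−160 + 642)/2 = 241, and p = q + 160 = 401.
Check: 241 · 401 = 96641.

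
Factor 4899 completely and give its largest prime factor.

71

4899 = 3 · 1633
1633 = 23 · 71
71 is prime.
So 4899 = 3 · 23 · 71; the largest prime factor is 71.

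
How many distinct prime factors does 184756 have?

184756 = 2^2 · 46189
46189 = 11 · 4199
4199 = 13 · 323
323 = 17 · 19
184756 = 2^2 · 11 · 13 · 17 · 19, which has 5 distinct prime factors.

5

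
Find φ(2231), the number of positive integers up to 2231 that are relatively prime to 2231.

Factor: 2231 = 23 · 97.
φ(2231) = (23−1) · (97−1) = 22 · 96 = 2112.

2112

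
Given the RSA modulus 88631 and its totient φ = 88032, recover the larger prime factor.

337

φ(n) = (p−1)(q−1) = n − (p+q) + 1, so p + q = 88631 − 88032 + 1 = 600.
p and q are the roots of t² − 600t + 88631 = 0.
Discriminant: 600² − 4·88631 = 360000 − 354524 = 5476; √5476 = 74.
q = (600 − 74)/2 = 263, p = (600 + 74)/2 = 337.
Check: 263 · 337 = 88631.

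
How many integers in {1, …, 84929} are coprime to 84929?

76176

Factor: 84929 = 13 · 47 · 139.
φ(84929) = (13−1) · (47−1) · (139−1) = 12 · 46 · 138 = 76176.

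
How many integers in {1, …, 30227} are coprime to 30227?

29880

Factor: 30227 = 167 · 181.
φ(30227) = (167−1) · (181−1) = 166 · 180 = 29880.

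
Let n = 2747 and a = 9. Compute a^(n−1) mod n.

40

9^1 ≡ 9 (mod 2747)
9^2 ≡ 9^2 = 81 ≡ 81 (mod 2747)
9^4 ≡ 81^2 = 6561 ≡ 1067 (mod 2747)
9^8 ≡ 1067^2 = 1138489 ≡ 1231 (mod 2747)
9^16 ≡ 1231^2 = 1515361 ≡ 1764 (mod 2747)
9^32 ≡ 1764^2 = 3111696 ≡ 2092 (mod 2747)
9^64 ≡ 2092^2 = 4376464 ≡ 493 (mod 2747)
9^128 ≡ 493^2 = 243049 ≡ 1313 (mod 2747)
9^256 ≡ 1313^2 = 1723969 ≡ 1600 (mod 2747)
9^512 ≡ 1600^2 = 2560000 ≡ 2543 (mod 2747)
9^1024 ≡ 2543^2 = 6466849 ≡ 411 (mod 2747)
9^2048 ≡ 411^2 = 168921 ≡ 1354 (mod 2747)
2746 = 2048 + 512 + 128 + 32 + 16 + 8 + 2 in binary powers of 2.
So 9^2746 ≡ 1354 · 2543 · 1313 · 2092 · 1764 · 1231 · 81 ≡ 40 (mod 2747).
Since 40 ≠ 1, base 9 is a Fermat witness: 2747 is composite.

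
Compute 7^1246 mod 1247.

7^1 ≡ 7 (mod 1247)
7^2 ≡ 7^2 = 49 ≡ 49 (mod 1247)
7^4 ≡ 49^2 = 2401 ≡ 1154 (mod 1247)
7^8 ≡ 1154^2 = 1331716 ≡ 1167 (mod 1247)
7^16 ≡ 1167^2 = 1361889 ≡ 165 (mod 1247)
7^32 ≡ 165^2 = 27225 ≡ 1038 (mod 1247)
7^64 ≡ 1038^2 = 1077444 ≡ 36 (mod 1247)
7^128 ≡ 36^2 = 1296 ≡ 49 (mod 1247)
7^256 ≡ 49^2 = 2401 ≡ 1154 (mod 1247)
7^512 ≡ 1154^2 = 1331716 ≡ 1167 (mod 1247)
7^1024 ≡ 1167^2 = 1361889 ≡ 165 (mod 1247)
1246 = 1024 + 128 + 64 + 16 + 8 + 4 + 2 in binary powers of 2.
So 7^1246 ≡ 165 · 49 · 36 · 165 · 1167 · 1154 · 49 ≡ 552 (mod 1247).
Since 552 ≠ 1, base 7 is a Fermat witness: 1247 is composite.

552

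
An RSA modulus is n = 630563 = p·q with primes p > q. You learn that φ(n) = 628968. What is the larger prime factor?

φ(n) = (p−1)(q−1) = n − (p+q) + 1, so p + q = 630563 − 628968 + 1 = 1596.
p and q are the roots of t² − 1596t + 630563 = 0.
Discriminant: 1596² − 4·630563 = 2547216 − 2522252 = 24964; √24964 = 158.
q = (1596 − 158)/2 = 719, p = (1596 + 158)/2 = 877.
Check: 719 · 877 = 630563.

877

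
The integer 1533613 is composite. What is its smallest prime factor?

1533613 is odd.
Digit sum 22, not divisible by 3.
Ends in 3: not divisible by 5.
7: 1533613 = 7·219087 + 4
11: 1533613 = 11·139419 + 4
13: 1533613 = 13·117970 + 3
17: 1533613 = 17·90212 + 9
19: 1533613 = 19·80716 + 9
23: 1533613 = 23·66678 + 19
29: 1533613 = 29·52883 + 6
31: 1533613 = 31·49471 + 12
37: 1533613 = 37·41449

37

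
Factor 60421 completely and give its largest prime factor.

71

60421 = 23 · 2627
2627 = 37 · 71
71 is prime.
So 60421 = 23 · 37 · 71; the largest prime factor is 71.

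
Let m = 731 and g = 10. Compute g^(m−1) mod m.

461

10^1 ≡ 10 (mod 731)
10^2 ≡ 10^2 = 100 ≡ 100 (mod 731)
10^4 ≡ 100^2 = 10000 ≡ 497 (mod 731)
10^8 ≡ 497^2 = 247009 ≡ 662 (mod 731)
10^16 ≡ 662^2 = 438244 ≡ 375 (mod 731)
10^32 ≡ 375^2 = 140625 ≡ 273 (mod 731)
10^64 ≡ 273^2 = 74529 ≡ 698 (mod 731)
10^128 ≡ 698^2 = 487204 ≡ 358 (mod 731)
10^256 ≡ 358^2 = 128164 ≡ 239 (mod 731)
10^512 ≡ 239^2 = 57121 ≡ 103 (mod 731)
730 = 512 + 128 + 64 + 16 + 8 + 2 in binary powers of 2.
So 10^730 ≡ 103 · 358 · 698 · 375 · 662 · 100 ≡ 461 (mod 731).
Since 461 ≠ 1, base 10 is a Fermat witness: 731 is composite.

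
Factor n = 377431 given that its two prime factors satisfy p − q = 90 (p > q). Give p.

Since p = q + 90, we have 377431 = q(q + 90), so q² + 90q − 377431 = 0.
Discriminant: 90² + 4·377431 = 8100 + 1509724 = 1517824; √1517824 = 1232.
q = (−90 + 1232)/2 = 571, and p = q + 90 = 661.
Check: 571 · 661 = 377431.

661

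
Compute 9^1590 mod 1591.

269

9^1 ≡ 9 (mod 1591)
9^2 ≡ 9^2 = 81 ≡ 81 (mod 1591)
9^4 ≡ 81^2 = 6561 ≡ 197 (mod 1591)
9^8 ≡ 197^2 = 38809 ≡ 625 (mod 1591)
9^16 ≡ 625^2 = 390625 ≡ 830 (mod 1591)
9^32 ≡ 830^2 = 688900 ≡ 1588 (mod 1591)
9^64 ≡ 1588^2 = 2521744 ≡ 9 (mod 1591)
9^128 ≡ 9^2 = 81 ≡ 81 (mod 1591)
9^256 ≡ 81^2 = 6561 ≡ 197 (mod 1591)
9^512 ≡ 197^2 = 38809 ≡ 625 (mod 1591)
9^1024 ≡ 625^2 = 390625 ≡ 830 (mod 1591)
1590 = 1024 + 512 + 32 + 16 + 4 + 2 in binary powers of 2.
So 9^1590 ≡ 830 · 625 · 1588 · 830 · 197 · 81 ≡ 269 (mod 1591).
Since 269 ≠ 1, base 9 is a Fermat witness: 1591 is composite.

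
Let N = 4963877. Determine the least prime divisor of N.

4963877 is odd.
Digit sum 44, not divisible by 3.
Ends in 7: not divisible by 5.
7: 4963877 = 7·709125 + 2
11: 4963877 = 11·451261 + 6
13: 4963877 = 13·381836 + 9
17: 4963877 = 17·291992 + 13
19: 4963877 = 19·261256 + 13
23: 4963877 = 23·215820 + 17
29: 4963877 = 29·171168 + 5
31: 4963877 = 31·160125 + 2
37: 4963877 = 37·134158 + 31
41: 4963877 = 41·121070 + 7
43: 4963877 = 43·115439

43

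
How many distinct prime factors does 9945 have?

9945 = 3^2 · 1105
1105 = 5 · 221
221 = 13 · 17
9945 = 3^2 · 5 · 13 · 17, which has 4 distinct prime factors.

4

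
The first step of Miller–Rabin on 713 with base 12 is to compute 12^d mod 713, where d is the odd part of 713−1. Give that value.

713 − 1 = 712 = 2^3 · 89, so d = 89.
12^1 ≡ 12 (mod 713)
12^2 ≡ 12^2 = 144 ≡ 144 (mod 713)
12^4 ≡ 144^2 = 20736 ≡ 59 (mod 713)
12^8 ≡ 59^2 = 3481 ≡ 629 (mod 713)
12^16 ≡ 629^2 = 395641 ≡ 639 (mod 713)
12^32 ≡ 639^2 = 408321 ≡ 485 (mod 713)
12^64 ≡ 485^2 = 235225 ≡ 648 (mod 713)
89 = 64 + 16 + 8 + 1 in binary powers of 2.
So 12^89 ≡ 648 · 639 · 629 · 12 ≡ 633 (mod 713).
Squaring chain: 633 → 696 → 289; never reaches −1, so base 12 is a Miller–Rabin witness that 713 is composite.

633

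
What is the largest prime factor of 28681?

43

28681 = 23 · 1247
1247 = 29 · 43
43 is prime.
So 28681 = 23 · 29 · 43; the largest prime factor is 43.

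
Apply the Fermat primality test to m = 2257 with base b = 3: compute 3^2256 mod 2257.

729

3^1 ≡ 3 (mod 2257)
3^2 ≡ 3^2 = 9 ≡ 9 (mod 2257)
3^4 ≡ 9^2 = 81 ≡ 81 (mod 2257)
3^8 ≡ 81^2 = 6561 ≡ 2047 (mod 2257)
3^16 ≡ 2047^2 = 4190209 ≡ 1217 (mod 2257)
3^32 ≡ 1217^2 = 1481089 ≡ 497 (mod 2257)
3^64 ≡ 497^2 = 247009 ≡ 996 (mod 2257)
3^128 ≡ 996^2 = 992016 ≡ 1193 (mod 2257)
3^256 ≡ 1193^2 = 1423249 ≡ 1339 (mod 2257)
3^512 ≡ 1339^2 = 1792921 ≡ 863 (mod 2257)
3^1024 ≡ 863^2 = 744769 ≡ 2216 (mod 2257)
3^2048 ≡ 2216^2 = 4910656 ≡ 1681 (mod 2257)
2256 = 2048 + 128 + 64 + 16 in binary powers of 2.
So 3^2256 ≡ 1681 · 1193 · 996 · 1217 ≡ 729 (mod 2257).
Since 729 ≠ 1, base 3 is a Fermat witness: 2257 is composite.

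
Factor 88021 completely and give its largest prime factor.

88021 = 23 · 3827
3827 = 43 · 89
89 is prime.
So 88021 = 23 · 43 · 89; the largest prime factor is 89.

89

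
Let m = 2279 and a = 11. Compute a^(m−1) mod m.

11^1 ≡ 11 (mod 2279)
11^2 ≡ 11^2 = 121 ≡ 121 (mod 2279)
11^4 ≡ 121^2 = 14641 ≡ 967 (mod 2279)
11^8 ≡ 967^2 = 935089 ≡ 699 (mod 2279)
11^16 ≡ 699^2 = 488601 ≡ 895 (mod 2279)
11^32 ≡ 895^2 = 801025 ≡ 1096 (mod 2279)
11^64 ≡ 1096^2 = 1201216 ≡ 183 (mod 2279)
11^128 ≡ 183^2 = 33489 ≡ 1583 (mod 2279)
11^256 ≡ 1583^2 = 2505889 ≡ 1268 (mod 2279)
11^512 ≡ 1268^2 = 1607824 ≡ 1129 (mod 2279)
11^1024 ≡ 1129^2 = 1274641 ≡ 680 (mod 2279)
11^2048 ≡ 680^2 = 462400 ≡ 2042 (mod 2279)
2278 = 2048 + 128 + 64 + 32 + 4 + 2 in binary powers of 2.
So 11^2278 ≡ 2042 · 1583 · 183 · 1096 · 967 · 121 ≡ 471 (mod 2279).
Since 471 ≠ 1, base 11 is a Fermat witness: 2279 is composite.

471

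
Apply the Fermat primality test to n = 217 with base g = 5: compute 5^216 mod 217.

1

5^1 ≡ 5 (mod 217)
5^2 ≡ 5^2 = 25 ≡ 25 (mod 217)
5^4 ≡ 25^2 = 625 ≡ 191 (mod 217)
5^8 ≡ 191^2 = 36481 ≡ 25 (mod 217)
5^16 ≡ 25^2 = 625 ≡ 191 (mod 217)
5^32 ≡ 191^2 = 36481 ≡ 25 (mod 217)
5^64 ≡ 25^2 = 625 ≡ 191 (mod 217)
5^128 ≡ 191^2 = 36481 ≡ 25 (mod 217)
216 = 128 + 64 + 16 + 8 in binary powers of 2.
So 5^216 ≡ 25 · 191 · 191 · 25 ≡ 1 (mod 217).
Since the result is 1, base 5 gives no evidence that 217 is composite.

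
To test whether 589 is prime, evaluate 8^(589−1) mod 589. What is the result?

419

8^1 ≡ 8 (mod 589)
8^2 ≡ 8^2 = 64 ≡ 64 (mod 589)
8^4 ≡ 64^2 = 4096 ≡ 562 (mod 589)
8^8 ≡ 562^2 = 315844 ≡ 140 (mod 589)
8^16 ≡ 140^2 = 19600 ≡ 163 (mod 589)
8^32 ≡ 163^2 = 26569 ≡ 64 (mod 589)
8^64 ≡ 64^2 = 4096 ≡ 562 (mod 589)
8^128 ≡ 562^2 = 315844 ≡ 140 (mod 589)
8^256 ≡ 140^2 = 19600 ≡ 163 (mod 589)
8^512 ≡ 163^2 = 26569 ≡ 64 (mod 589)
588 = 512 + 64 + 8 + 4 in binary powers of 2.
So 8^588 ≡ 64 · 562 · 140 · 562 ≡ 419 (mod 589).
Since 419 ≠ 1, base 8 is a Fermat witness: 589 is composite.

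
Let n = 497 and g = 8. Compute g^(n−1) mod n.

225

8^1 ≡ 8 (mod 497)
8^2 ≡ 8^2 = 64 ≡ 64 (mod 497)
8^4 ≡ 64^2 = 4096 ≡ 120 (mod 497)
8^8 ≡ 120^2 = 14400 ≡ 484 (mod 497)
8^16 ≡ 484^2 = 234256 ≡ 169 (mod 497)
8^32 ≡ 169^2 = 28561 ≡ 232 (mod 497)
8^64 ≡ 232^2 = 53824 ≡ 148 (mod 497)
8^128 ≡ 148^2 = 21904 ≡ 36 (mod 497)
8^256 ≡ 36^2 = 1296 ≡ 302 (mod 497)
496 = 256 + 128 + 64 + 32 + 16 in binary powers of 2.
So 8^496 ≡ 302 · 36 · 148 · 232 · 169 ≡ 225 (mod 497).
Since 225 ≠ 1, base 8 is a Fermat witness: 497 is composite.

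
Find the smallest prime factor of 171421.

171421 is odd.
Digit sum 16, not divisible by 3.
Ends in 1: not divisible by 5.
7: 171421 = 7·24488 + 5
11: 171421 = 11·15583 + 8
13: 171421 = 13·13186 + 3
17: 171421 = 17·10083 + 10
19: 171421 = 19·9022 + 3
23: 171421 = 23·7453 + 2
29: 171421 = 29·5911 + 2
31: 171421 = 31·5529 + 22
37: 171421 = 37·4633

37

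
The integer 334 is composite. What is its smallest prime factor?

2

334 is even: 2 divides it.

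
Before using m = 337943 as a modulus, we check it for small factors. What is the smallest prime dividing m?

337943 is odd.
Digit sum 29, not divisible by 3.
Ends in 3: not divisible by 5.
7: 337943 = 7·48277 + 4
11: 337943 = 11·30722 + 1
13: 337943 = 13·25995 + 8
17: 337943 = 17·19879

17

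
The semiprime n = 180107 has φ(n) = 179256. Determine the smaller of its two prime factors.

389

φ(n) = (p−1)(q−1) = n − (p+q) + 1, so p + q = 180107 − 179256 + 1 = 852.
p and q are the roots of t² − 852t + 180107 = 0.
Discriminant: 852² − 4·180107 = 725904 − 720428 = 5476; √5476 = 74.
q = (852 − 74)/2 = 389, p = (852 + 74)/2 = 463.
Check: 389 · 463 = 180107.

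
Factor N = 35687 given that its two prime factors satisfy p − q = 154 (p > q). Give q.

127

Since p = q + 154, we have 35687 = q(q + 154), so q² + 154q − 35687 = 0.
Discriminant: 154² + 4·35687 = 23716 + 142748 = 166464; √166464 = 408.
q = (−154 + 408)/2 = 127, and p = q + 154 = 281.
Check: 127 · 281 = 35687.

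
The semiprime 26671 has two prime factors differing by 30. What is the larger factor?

179

Since p = q + 30, we have 26671 = q(q + 30), so q² + 30q − 26671 = 0.
Discriminant: 30² + 4·26671 = 900 + 106684 = 107584; √107584 = 328.
q = (−30 + 328)/2 = 149, and p = q + 30 = 179.
Check: 149 · 179 = 26671.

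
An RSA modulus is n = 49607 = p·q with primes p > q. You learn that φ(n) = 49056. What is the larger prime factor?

439

φ(n) = (p−1)(q−1) = n − (p+q) + 1, so p + q = 49607 − 49056 + 1 = 552.
p and q are the roots of t² − 552t + 49607 = 0.
Discriminant: 552² − 4·49607 = 304704 − 198428 = 106276; √106276 = 326.
q = (552 − 326)/2 = 113, p = (552 + 326)/2 = 439.
Check: 113 · 439 = 49607.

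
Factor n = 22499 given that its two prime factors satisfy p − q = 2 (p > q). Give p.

Since p = q + 2, we have 22499 = q(q + 2), so q² + 2q − 22499 = 0.
Discriminant: 2² + 4·22499 = 4 + 89996 = 90000; √90000 = 300.
q = (−2 + 300)/2 = 149, and p = q + 2 = 151.
Check: 149 · 151 = 22499.

151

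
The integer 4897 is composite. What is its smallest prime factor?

59

4897 is odd.
Digit sum 28, not divisible by 3.
Ends in 7: not divisible by 5.
7: 4897 = 7·699 + 4
11: 4897 = 11·445 + 2
13: 4897 = 13·376 + 9
17: 4897 = 17·288 + 1
19: 4897 = 19·257 + 14
23: 4897 = 23·212 + 21
29: 4897 = 29·168 + 25
31: 4897 = 31·157 + 30
37: 4897 = 37·132 + 13
41: 4897 = 41·119 + 18
43: 4897 = 43·113 + 38
47: 4897 = 47·104 + 9
53: 4897 = 53·92 + 21
59: 4897 = 59·83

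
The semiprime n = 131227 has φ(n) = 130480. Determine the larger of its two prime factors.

φ(n) = (p−1)(q−1) = n − (p+q) + 1, so p + q = 131227 − 130480 + 1 = 748.
p and q are the roots of t² − 748t + 131227 = 0.
Discriminant: 748² − 4·131227 = 559504 − 524908 = 34596; √34596 = 186.
q = (748 − 186)/2 = 281, p = (748 + 186)/2 = 467.
Check: 281 · 467 = 131227.

467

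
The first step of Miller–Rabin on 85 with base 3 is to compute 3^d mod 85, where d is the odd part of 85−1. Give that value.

73

85 − 1 = 84 = 2^2 · 21, so d = 21.
3^1 ≡ 3 (mod 85)
3^2 ≡ 3^2 = 9 ≡ 9 (mod 85)
3^4 ≡ 9^2 = 81 ≡ 81 (mod 85)
3^8 ≡ 81^2 = 6561 ≡ 16 (mod 85)
3^16 ≡ 16^2 = 256 ≡ 1 (mod 85)
21 = 16 + 4 + 1 in binary powers of 2.
So 3^21 ≡ 1 · 81 · 3 ≡ 73 (mod 85).
Squaring chain: 73 → 59; never reaches −1, so base 3 is a Miller–Rabin witness that 85 is composite.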